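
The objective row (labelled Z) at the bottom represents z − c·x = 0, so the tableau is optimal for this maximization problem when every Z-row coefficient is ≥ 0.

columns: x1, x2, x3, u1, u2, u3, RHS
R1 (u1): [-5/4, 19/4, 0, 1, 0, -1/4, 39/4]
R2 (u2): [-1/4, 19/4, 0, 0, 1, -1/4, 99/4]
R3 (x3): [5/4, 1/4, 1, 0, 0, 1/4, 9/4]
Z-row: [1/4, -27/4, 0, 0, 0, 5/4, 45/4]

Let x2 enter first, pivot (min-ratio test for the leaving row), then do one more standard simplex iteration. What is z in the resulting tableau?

Ratio test on column x2 — row 1: (39/4)/(19/4) = 39/19; row 2: (99/4)/(19/4) = 99/19; row 3: (9/4)/(1/4) = 9. Minimum is 39/19 at row 1 (u1 leaves); pivot element 19/4.
Pivot on row 1; the Z-row RHS becomes 45/4 − (-27/4)·(39/19) = 477/19.
Next entering variable (most negative Z-row entry -29/19): x1.
Ratio test on column x1 — row 1: entry -5/19 ≤ 0; row 2: 15/1 = 15; row 3: (33/19)/(25/19) = 33/25. Minimum is 33/25 at row 3 (x3 leaves); pivot element 25/19.
After the second pivot the Z-row RHS is 477/19 − (-29/19)·(33/25) = 678/25.

678/25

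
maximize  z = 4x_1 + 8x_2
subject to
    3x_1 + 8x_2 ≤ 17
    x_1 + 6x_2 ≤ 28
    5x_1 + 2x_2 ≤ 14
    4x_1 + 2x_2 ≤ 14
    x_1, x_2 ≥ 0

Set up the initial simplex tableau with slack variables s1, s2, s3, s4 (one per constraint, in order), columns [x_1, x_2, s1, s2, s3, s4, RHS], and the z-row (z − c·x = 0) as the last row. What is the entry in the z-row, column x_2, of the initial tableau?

The z-row carries the negated objective coefficients: the x_2 entry is -8.

-8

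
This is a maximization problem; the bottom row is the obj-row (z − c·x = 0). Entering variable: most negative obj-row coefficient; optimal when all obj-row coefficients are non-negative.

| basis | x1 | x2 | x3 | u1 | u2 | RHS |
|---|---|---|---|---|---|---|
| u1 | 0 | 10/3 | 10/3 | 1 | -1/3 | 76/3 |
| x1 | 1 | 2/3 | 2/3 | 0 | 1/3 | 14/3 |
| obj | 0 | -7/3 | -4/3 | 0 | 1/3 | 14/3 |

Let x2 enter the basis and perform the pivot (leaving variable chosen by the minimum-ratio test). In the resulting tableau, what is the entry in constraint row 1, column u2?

-2

Ratio test on column x2 — row 1: (76/3)/(10/3) = 38/5; row 2: (14/3)/(2/3) = 7. Minimum is 7 at row 2 (x1 leaves); pivot element 2/3.
Divide row 2 by 2/3; eliminate column x2 from the other rows.
Row 1 update in column u2: -1/3 − (10/3)·(1/2) = -2.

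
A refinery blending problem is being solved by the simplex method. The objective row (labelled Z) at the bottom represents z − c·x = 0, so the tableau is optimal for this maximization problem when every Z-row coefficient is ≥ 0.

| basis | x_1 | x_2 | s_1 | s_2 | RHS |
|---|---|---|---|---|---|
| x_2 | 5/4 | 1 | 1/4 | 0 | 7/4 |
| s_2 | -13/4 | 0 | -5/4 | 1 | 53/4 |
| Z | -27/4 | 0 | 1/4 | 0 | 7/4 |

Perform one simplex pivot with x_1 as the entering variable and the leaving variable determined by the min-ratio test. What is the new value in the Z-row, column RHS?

Ratio test on column x_1 — row 1: (7/4)/(5/4) = 7/5; row 2: entry -13/4 ≤ 0. Minimum is 7/5 at row 1 (x_2 leaves); pivot element 5/4.
Divide row 1 by 5/4; eliminate column x_1 from the other rows.
Z-row update in column RHS: 7/4 − (-27/4)·(7/5) = 56/5.

56/5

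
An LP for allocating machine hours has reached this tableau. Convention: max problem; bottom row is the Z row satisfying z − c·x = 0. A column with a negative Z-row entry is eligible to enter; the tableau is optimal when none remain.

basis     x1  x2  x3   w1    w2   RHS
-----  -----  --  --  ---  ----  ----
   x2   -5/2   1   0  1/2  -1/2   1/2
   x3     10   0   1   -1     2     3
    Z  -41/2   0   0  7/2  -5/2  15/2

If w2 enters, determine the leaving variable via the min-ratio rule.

Column w2 entries and ratios — x2: -1/2 ≤ 0, skip; x3: 3/2 = 3/2.
Smallest ratio is 3/2 in the row of x3, so x3 leaves.

x3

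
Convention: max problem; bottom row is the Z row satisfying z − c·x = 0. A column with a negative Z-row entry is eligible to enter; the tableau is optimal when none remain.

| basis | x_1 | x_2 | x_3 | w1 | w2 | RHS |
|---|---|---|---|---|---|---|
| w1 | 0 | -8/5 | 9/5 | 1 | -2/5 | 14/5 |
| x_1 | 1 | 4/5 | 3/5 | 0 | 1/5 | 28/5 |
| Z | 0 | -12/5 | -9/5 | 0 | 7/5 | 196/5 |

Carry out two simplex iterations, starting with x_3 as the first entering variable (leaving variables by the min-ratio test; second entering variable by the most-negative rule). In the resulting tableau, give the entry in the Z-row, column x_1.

Ratio test on column x_3 — row 1: (14/5)/(9/5) = 14/9; row 2: (28/5)/(3/5) = 28/3. Minimum is 14/9 at row 1 (w1 leaves); pivot element 9/5.
Divide row 1 by 9/5; eliminate column x_3 from the other rows.
Second iteration: most negative Z-row entry is -4 in column x_2, so x_2 enters.
Ratio test on column x_2 — row 1: entry -8/9 ≤ 0; row 2: (14/3)/(4/3) = 7/2. Minimum is 7/2 at row 2 (x_1 leaves); pivot element 4/3.
Divide row 2 by 4/3; eliminate column x_2 from the other rows.
After both pivots, the entry at the Z-row, column x_1 is 3.

3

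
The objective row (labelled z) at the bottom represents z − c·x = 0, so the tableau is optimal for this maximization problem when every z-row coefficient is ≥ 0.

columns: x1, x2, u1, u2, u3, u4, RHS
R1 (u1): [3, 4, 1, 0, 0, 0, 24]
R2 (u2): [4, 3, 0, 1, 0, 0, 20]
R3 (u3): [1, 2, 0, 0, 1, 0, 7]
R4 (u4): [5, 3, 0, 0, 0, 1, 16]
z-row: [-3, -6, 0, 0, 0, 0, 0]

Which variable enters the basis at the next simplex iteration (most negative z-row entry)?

Negative z-row entries: x1: -3, x2: -6.
The most negative is -6 in column x2, so x2 enters.

x2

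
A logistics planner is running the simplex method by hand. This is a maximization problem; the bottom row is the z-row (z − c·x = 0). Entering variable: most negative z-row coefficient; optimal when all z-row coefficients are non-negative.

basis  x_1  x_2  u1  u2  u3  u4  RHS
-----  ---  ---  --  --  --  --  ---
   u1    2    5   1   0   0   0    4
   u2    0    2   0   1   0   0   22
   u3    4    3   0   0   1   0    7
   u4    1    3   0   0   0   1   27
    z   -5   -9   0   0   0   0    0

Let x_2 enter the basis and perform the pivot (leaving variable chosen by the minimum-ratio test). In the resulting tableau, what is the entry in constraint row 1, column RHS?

Ratio test on column x_2 — row 1: 4/5 = 4/5; row 2: 22/2 = 11; row 3: 7/3 = 7/3; row 4: 27/3 = 9. Minimum is 4/5 at row 1 (u1 leaves); pivot element 5.
Divide row 1 by 5; eliminate column x_2 from the other rows.
In the new row 1, the RHS entry is the old entry divided by the pivot: 4/5 = 4/5.

4/5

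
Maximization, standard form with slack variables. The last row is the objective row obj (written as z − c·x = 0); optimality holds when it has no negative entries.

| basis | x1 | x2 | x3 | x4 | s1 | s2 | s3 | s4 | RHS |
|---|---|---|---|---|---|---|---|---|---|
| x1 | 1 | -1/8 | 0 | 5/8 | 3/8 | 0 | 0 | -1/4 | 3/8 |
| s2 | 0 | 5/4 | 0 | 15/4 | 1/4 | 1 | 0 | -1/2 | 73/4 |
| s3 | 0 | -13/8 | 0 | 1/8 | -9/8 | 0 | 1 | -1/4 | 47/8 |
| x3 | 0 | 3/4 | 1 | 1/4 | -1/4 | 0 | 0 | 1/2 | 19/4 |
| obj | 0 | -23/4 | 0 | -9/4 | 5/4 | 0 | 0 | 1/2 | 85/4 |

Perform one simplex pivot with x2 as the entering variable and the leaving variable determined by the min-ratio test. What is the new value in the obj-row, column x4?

Ratio test on column x2 — row 1: entry -1/8 ≤ 0; row 2: (73/4)/(5/4) = 73/5; row 3: entry -13/8 ≤ 0; row 4: (19/4)/(3/4) = 19/3. Minimum is 19/3 at row 4 (x3 leaves); pivot element 3/4.
Divide row 4 by 3/4; eliminate column x2 from the other rows.
obj-row update in column x4: -9/4 − (-23/4)·(1/3) = -1/3.

-1/3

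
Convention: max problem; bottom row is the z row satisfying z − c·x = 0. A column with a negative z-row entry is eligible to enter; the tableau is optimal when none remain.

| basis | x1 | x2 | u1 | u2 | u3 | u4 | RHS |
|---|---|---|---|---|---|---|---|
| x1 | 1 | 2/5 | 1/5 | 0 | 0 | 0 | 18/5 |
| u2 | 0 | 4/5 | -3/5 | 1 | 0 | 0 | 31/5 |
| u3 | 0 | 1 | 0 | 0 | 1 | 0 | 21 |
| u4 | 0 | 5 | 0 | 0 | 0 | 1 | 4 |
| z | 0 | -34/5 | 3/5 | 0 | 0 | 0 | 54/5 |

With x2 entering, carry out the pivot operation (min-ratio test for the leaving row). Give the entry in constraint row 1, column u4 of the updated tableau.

Ratio test on column x2 — row 1: (18/5)/(2/5) = 9; row 2: (31/5)/(4/5) = 31/4; row 3: 21/1 = 21; row 4: 4/5 = 4/5. Minimum is 4/5 at row 4 (u4 leaves); pivot element 5.
Divide row 4 by 5; eliminate column x2 from the other rows.
Row 1 update in column u4: 0 − (2/5)·(1/5) = -2/25.

-2/25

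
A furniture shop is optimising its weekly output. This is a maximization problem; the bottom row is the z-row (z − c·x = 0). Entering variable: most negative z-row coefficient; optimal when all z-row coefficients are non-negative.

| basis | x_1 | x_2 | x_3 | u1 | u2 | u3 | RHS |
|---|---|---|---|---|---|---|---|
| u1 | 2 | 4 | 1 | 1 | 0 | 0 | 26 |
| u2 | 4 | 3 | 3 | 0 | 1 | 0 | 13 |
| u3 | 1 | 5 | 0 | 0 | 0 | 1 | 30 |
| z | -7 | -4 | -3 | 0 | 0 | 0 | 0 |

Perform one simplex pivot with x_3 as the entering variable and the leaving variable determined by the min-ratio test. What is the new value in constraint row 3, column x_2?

5

Ratio test on column x_3 — row 1: 26/1 = 26; row 2: 13/3 = 13/3; row 3: entry 0 ≤ 0. Minimum is 13/3 at row 2 (u2 leaves); pivot element 3.
Divide row 2 by 3; eliminate column x_3 from the other rows.
Row 3 update in column x_2: 5 − 0·1 = 5.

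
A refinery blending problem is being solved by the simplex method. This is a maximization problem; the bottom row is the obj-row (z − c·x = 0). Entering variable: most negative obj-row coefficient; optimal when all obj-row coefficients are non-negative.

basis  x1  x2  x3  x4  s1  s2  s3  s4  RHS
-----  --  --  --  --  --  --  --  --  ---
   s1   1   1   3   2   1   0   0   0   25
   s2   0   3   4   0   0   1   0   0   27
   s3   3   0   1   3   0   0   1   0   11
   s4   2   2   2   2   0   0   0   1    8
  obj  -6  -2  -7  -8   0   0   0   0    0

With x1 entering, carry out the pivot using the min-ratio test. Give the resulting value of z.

Ratio test on column x1 — row 1: 25/1 = 25; row 2: entry 0 ≤ 0; row 3: 11/3 = 11/3; row 4: 8/2 = 4. Minimum is 11/3 at row 3 (s3 leaves); pivot element 3.
Pivot on row 3; the obj-row RHS becomes 0 − (-6)·(11/3) = 22.

22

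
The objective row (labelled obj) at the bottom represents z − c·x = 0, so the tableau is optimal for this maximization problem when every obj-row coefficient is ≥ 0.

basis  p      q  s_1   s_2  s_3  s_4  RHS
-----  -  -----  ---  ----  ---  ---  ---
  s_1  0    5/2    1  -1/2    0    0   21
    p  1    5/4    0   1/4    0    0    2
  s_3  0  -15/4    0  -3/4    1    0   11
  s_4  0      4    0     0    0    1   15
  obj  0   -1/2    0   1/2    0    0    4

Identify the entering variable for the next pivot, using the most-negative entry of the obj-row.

q

Negative obj-row entries: q: -1/2.
The most negative is -1/2 in column q, so q enters.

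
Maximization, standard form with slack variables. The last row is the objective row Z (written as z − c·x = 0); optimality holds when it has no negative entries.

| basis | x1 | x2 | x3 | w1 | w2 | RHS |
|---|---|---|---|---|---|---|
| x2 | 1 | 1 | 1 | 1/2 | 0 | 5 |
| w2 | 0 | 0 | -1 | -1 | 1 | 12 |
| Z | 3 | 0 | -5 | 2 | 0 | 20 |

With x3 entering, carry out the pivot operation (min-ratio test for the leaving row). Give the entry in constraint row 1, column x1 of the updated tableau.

Ratio test on column x3 — row 1: 5/1 = 5; row 2: entry -1 ≤ 0. Minimum is 5 at row 1 (x2 leaves); pivot element 1.
Divide row 1 by 1; eliminate column x3 from the other rows.
In the new row 1, the x1 entry is the old entry divided by the pivot: 1/1 = 1.

1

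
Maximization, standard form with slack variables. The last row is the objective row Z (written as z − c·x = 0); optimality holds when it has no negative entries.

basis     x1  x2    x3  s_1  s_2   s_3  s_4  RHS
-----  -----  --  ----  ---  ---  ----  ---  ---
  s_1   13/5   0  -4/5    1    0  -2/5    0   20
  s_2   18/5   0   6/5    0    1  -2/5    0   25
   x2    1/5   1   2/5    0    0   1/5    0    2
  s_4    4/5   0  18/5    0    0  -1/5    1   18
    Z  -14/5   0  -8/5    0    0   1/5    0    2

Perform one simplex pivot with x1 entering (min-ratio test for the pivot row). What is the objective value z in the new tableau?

Ratio test on column x1 — row 1: 20/(13/5) = 100/13; row 2: 25/(18/5) = 125/18; row 3: 2/(1/5) = 10; row 4: 18/(4/5) = 45/2. Minimum is 125/18 at row 2 (s_2 leaves); pivot element 18/5.
Pivot on row 2; the Z-row RHS becomes 2 − (-14/5)·(125/18) = 193/9.

193/9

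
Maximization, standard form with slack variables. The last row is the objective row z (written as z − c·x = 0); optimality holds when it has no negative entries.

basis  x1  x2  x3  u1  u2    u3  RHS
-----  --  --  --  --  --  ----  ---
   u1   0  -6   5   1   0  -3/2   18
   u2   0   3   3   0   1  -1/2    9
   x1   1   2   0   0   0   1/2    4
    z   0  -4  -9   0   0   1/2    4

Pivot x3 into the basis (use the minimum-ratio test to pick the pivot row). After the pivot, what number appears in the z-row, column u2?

3

Ratio test on column x3 — row 1: 18/5 = 18/5; row 2: 9/3 = 3; row 3: entry 0 ≤ 0. Minimum is 3 at row 2 (u2 leaves); pivot element 3.
Divide row 2 by 3; eliminate column x3 from the other rows.
z-row update in column u2: 0 − (-9)·(1/3) = 3.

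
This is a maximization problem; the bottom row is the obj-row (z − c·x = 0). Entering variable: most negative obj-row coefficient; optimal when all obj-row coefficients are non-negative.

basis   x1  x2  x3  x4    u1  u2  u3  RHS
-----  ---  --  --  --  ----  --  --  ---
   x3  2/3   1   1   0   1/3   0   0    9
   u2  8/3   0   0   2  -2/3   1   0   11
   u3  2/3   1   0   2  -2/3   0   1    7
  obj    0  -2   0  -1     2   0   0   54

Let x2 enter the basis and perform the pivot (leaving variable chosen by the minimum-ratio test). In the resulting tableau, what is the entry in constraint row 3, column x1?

2/3

Ratio test on column x2 — row 1: 9/1 = 9; row 2: entry 0 ≤ 0; row 3: 7/1 = 7. Minimum is 7 at row 3 (u3 leaves); pivot element 1.
Divide row 3 by 1; eliminate column x2 from the other rows.
In the new row 3, the x1 entry is the old entry divided by the pivot: (2/3)/1 = 2/3.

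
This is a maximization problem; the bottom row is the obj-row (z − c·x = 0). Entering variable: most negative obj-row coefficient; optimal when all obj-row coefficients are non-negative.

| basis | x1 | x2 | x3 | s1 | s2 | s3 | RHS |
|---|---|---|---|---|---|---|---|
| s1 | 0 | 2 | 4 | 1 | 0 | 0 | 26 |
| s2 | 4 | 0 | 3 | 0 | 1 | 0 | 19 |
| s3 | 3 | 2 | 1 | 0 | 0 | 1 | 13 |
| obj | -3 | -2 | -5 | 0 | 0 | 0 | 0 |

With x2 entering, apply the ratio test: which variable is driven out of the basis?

s3

Column x2 entries and ratios — s1: 26/2 = 13; s2: 0 ≤ 0, skip; s3: 13/2 = 13/2.
Smallest ratio is 13/2 in the row of s3, so s3 leaves.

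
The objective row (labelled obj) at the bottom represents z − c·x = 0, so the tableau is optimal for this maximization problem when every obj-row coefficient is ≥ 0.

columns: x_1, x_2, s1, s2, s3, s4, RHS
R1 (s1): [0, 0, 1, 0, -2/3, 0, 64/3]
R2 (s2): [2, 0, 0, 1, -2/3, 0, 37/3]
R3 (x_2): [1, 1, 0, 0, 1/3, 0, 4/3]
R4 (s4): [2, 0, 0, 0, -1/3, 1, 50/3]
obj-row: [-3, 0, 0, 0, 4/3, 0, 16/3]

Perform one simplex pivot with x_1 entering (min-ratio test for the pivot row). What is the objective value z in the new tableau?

28/3

Ratio test on column x_1 — row 1: entry 0 ≤ 0; row 2: (37/3)/2 = 37/6; row 3: (4/3)/1 = 4/3; row 4: (50/3)/2 = 25/3. Minimum is 4/3 at row 3 (x_2 leaves); pivot element 1.
Pivot on row 3; the obj-row RHS becomes 16/3 − (-3)·(4/3) = 28/3.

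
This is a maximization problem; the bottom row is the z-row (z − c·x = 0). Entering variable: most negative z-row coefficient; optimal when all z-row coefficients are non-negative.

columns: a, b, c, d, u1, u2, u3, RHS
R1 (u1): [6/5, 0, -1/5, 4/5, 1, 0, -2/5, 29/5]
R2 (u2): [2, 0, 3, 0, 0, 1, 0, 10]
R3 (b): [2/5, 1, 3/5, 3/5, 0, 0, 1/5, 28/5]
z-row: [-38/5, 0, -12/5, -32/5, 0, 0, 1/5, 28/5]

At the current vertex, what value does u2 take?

u2 is basic (row 2); its value is the RHS of that row, 10.

10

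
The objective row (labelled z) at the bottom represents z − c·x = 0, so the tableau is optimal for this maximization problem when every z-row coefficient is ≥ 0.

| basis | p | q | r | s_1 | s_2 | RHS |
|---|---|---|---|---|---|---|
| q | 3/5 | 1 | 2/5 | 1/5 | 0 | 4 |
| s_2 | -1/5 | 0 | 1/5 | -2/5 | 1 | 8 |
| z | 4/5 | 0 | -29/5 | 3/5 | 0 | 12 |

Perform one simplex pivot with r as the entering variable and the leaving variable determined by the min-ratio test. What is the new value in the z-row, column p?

Ratio test on column r — row 1: 4/(2/5) = 10; row 2: 8/(1/5) = 40. Minimum is 10 at row 1 (q leaves); pivot element 2/5.
Divide row 1 by 2/5; eliminate column r from the other rows.
z-row update in column p: 4/5 − (-29/5)·(3/2) = 19/2.

19/2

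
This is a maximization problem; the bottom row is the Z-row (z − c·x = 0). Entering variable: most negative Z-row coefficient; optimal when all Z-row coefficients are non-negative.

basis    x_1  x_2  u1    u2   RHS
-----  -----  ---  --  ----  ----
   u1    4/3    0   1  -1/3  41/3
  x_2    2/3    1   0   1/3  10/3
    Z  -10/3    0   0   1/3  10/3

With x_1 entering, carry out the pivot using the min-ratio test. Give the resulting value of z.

Ratio test on column x_1 — row 1: (41/3)/(4/3) = 41/4; row 2: (10/3)/(2/3) = 5. Minimum is 5 at row 2 (x_2 leaves); pivot element 2/3.
Pivot on row 2; the Z-row RHS becomes 10/3 − (-10/3)·5 = 20.

20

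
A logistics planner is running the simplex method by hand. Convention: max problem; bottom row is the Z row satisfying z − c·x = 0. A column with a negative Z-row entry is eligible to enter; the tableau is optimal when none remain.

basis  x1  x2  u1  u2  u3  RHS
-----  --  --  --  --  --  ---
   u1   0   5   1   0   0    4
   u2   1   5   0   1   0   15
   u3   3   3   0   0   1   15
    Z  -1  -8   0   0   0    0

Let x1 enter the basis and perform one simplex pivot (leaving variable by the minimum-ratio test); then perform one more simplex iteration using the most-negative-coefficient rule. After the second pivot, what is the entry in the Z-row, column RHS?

Ratio test on column x1 — row 1: entry 0 ≤ 0; row 2: 15/1 = 15; row 3: 15/3 = 5. Minimum is 5 at row 3 (u3 leaves); pivot element 3.
Divide row 3 by 3; eliminate column x1 from the other rows.
Second iteration: most negative Z-row entry is -7 in column x2, so x2 enters.
Ratio test on column x2 — row 1: 4/5 = 4/5; row 2: 10/4 = 5/2; row 3: 5/1 = 5. Minimum is 4/5 at row 1 (u1 leaves); pivot element 5.
Divide row 1 by 5; eliminate column x2 from the other rows.
After both pivots, the entry at the Z-row, column RHS is 53/5.

53/5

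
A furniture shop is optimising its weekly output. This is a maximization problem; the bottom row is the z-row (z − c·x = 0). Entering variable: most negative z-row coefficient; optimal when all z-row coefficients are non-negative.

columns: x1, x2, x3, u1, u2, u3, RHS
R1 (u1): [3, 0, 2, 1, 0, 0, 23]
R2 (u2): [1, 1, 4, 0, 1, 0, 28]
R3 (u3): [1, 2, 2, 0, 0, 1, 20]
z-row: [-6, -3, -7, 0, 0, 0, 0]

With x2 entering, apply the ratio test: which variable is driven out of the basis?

u3

Column x2 entries and ratios — u1: 0 ≤ 0, skip; u2: 28/1 = 28; u3: 20/2 = 10.
Smallest ratio is 10 in the row of u3, so u3 leaves.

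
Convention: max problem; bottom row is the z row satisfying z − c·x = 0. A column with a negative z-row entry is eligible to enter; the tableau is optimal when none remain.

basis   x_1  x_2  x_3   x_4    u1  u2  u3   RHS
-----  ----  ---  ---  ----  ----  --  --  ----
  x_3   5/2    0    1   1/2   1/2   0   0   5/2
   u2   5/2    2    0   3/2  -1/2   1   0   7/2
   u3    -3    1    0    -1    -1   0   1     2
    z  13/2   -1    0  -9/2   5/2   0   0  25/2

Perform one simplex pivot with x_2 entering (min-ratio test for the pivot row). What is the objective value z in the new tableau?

Ratio test on column x_2 — row 1: entry 0 ≤ 0; row 2: (7/2)/2 = 7/4; row 3: 2/1 = 2. Minimum is 7/4 at row 2 (u2 leaves); pivot element 2.
Pivot on row 2; the z-row RHS becomes 25/2 − (-1)·(7/4) = 57/4.

57/4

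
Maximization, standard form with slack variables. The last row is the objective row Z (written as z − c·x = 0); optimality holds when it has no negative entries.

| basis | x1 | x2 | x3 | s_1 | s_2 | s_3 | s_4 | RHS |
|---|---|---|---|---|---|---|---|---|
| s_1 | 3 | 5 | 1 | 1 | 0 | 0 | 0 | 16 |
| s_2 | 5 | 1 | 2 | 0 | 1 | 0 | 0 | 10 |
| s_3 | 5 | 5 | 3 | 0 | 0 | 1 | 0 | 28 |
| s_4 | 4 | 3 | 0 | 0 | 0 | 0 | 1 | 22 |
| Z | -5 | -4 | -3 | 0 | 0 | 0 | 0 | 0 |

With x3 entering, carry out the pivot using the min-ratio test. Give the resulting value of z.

15

Ratio test on column x3 — row 1: 16/1 = 16; row 2: 10/2 = 5; row 3: 28/3 = 28/3; row 4: entry 0 ≤ 0. Minimum is 5 at row 2 (s_2 leaves); pivot element 2.
Pivot on row 2; the Z-row RHS becomes 0 − (-3)·5 = 15.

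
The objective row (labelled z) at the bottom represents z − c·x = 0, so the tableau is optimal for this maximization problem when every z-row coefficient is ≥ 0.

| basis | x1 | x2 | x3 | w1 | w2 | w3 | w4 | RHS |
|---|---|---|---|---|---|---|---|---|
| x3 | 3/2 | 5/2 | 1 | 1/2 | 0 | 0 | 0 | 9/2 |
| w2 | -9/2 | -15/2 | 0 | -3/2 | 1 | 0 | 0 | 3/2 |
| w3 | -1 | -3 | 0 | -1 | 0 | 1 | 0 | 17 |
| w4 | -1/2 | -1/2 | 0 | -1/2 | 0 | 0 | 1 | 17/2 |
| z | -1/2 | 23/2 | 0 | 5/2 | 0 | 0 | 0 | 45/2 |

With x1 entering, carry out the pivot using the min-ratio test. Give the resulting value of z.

24

Ratio test on column x1 — row 1: (9/2)/(3/2) = 3; row 2: entry -9/2 ≤ 0; row 3: entry -1 ≤ 0; row 4: entry -1/2 ≤ 0. Minimum is 3 at row 1 (x3 leaves); pivot element 3/2.
Pivot on row 1; the z-row RHS becomes 45/2 − (-1/2)·3 = 24.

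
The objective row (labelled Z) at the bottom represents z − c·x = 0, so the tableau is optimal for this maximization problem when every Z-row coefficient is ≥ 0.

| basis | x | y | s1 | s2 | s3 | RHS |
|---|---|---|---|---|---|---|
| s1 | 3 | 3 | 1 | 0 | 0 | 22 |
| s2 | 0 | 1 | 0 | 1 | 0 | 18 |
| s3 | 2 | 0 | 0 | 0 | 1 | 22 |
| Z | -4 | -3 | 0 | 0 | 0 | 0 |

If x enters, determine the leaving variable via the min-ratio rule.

Column x entries and ratios — s1: 22/3 = 22/3; s2: 0 ≤ 0, skip; s3: 22/2 = 11.
Smallest ratio is 22/3 in the row of s1, so s1 leaves.

s1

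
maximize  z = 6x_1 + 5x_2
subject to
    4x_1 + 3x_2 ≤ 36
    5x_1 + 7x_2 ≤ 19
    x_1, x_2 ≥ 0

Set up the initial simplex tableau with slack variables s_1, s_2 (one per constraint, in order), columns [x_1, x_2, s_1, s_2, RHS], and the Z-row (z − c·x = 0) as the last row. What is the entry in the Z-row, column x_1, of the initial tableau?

-6

The Z-row carries the negated objective coefficients: the x_1 entry is -6.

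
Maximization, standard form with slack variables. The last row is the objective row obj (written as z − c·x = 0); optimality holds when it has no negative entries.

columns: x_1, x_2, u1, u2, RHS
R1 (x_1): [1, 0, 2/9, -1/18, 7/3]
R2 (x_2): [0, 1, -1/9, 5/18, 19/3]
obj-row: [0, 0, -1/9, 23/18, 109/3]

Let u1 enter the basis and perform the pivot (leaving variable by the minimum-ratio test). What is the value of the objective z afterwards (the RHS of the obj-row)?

Ratio test on column u1 — row 1: (7/3)/(2/9) = 21/2; row 2: entry -1/9 ≤ 0. Minimum is 21/2 at row 1 (x_1 leaves); pivot element 2/9.
Pivot on row 1; the obj-row RHS becomes 109/3 − (-1/9)·(21/2) = 75/2.

75/2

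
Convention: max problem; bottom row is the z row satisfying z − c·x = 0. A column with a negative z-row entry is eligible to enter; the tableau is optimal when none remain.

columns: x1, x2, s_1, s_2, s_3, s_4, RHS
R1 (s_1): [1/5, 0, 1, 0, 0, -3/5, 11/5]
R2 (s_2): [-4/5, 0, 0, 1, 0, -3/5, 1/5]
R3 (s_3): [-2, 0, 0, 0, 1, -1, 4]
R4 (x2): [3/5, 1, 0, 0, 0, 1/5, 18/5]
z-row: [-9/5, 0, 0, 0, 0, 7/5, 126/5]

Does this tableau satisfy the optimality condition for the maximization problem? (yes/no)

The z-row has a negative entry -9/5 in column x1, so it is not optimal.

no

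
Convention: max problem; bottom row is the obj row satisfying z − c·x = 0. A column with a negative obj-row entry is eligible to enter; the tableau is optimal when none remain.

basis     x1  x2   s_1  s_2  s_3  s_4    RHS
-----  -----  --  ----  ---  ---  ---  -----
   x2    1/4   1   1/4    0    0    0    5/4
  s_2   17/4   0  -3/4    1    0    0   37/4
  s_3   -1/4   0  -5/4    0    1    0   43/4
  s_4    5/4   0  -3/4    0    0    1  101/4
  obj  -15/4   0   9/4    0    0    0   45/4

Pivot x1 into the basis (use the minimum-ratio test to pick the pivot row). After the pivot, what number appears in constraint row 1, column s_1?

5/17

Ratio test on column x1 — row 1: (5/4)/(1/4) = 5; row 2: (37/4)/(17/4) = 37/17; row 3: entry -1/4 ≤ 0; row 4: (101/4)/(5/4) = 101/5. Minimum is 37/17 at row 2 (s_2 leaves); pivot element 17/4.
Divide row 2 by 17/4; eliminate column x1 from the other rows.
Row 1 update in column s_1: 1/4 − (1/4)·(-3/17) = 5/17.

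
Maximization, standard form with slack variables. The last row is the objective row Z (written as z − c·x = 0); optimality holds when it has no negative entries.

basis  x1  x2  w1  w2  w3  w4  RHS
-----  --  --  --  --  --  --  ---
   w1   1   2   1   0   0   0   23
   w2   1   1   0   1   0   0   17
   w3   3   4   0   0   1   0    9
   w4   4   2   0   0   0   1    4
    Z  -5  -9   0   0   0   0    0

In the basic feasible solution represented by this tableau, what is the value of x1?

x1 is not in the basis, so in the current basic feasible solution x1 = 0.

0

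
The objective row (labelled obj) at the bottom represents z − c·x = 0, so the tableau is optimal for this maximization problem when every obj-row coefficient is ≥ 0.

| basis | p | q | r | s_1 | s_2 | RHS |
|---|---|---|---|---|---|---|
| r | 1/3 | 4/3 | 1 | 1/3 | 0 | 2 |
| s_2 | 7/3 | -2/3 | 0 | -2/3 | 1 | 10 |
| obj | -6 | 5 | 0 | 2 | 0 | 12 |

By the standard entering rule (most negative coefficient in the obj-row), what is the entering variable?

p

Negative obj-row entries: p: -6.
The most negative is -6 in column p, so p enters.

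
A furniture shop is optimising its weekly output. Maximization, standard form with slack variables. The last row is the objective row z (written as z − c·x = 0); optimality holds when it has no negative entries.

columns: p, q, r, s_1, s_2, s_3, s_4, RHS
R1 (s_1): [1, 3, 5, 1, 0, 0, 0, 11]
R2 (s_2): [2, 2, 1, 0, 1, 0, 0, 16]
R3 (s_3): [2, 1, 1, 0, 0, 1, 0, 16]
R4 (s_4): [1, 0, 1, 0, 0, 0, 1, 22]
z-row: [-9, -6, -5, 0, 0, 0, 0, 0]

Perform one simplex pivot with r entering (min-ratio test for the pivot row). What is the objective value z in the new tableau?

Ratio test on column r — row 1: 11/5 = 11/5; row 2: 16/1 = 16; row 3: 16/1 = 16; row 4: 22/1 = 22. Minimum is 11/5 at row 1 (s_1 leaves); pivot element 5.
Pivot on row 1; the z-row RHS becomes 0 − (-5)·(11/5) = 11.

11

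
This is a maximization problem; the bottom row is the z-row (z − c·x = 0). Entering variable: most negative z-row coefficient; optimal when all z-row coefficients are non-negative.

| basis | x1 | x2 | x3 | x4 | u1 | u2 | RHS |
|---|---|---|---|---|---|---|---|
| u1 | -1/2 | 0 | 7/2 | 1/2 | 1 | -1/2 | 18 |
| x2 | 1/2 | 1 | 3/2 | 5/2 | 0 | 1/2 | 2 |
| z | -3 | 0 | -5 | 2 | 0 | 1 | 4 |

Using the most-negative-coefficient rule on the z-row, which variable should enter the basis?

x3

Negative z-row entries: x1: -3, x3: -5.
The most negative is -5 in column x3, so x3 enters.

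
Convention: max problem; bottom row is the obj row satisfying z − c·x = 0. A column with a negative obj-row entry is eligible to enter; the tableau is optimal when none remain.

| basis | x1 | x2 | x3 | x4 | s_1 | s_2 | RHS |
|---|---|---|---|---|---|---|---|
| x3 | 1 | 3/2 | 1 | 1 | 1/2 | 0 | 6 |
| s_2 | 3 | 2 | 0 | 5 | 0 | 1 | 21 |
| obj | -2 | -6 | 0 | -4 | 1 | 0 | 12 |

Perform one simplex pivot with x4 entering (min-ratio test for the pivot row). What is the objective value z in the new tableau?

144/5

Ratio test on column x4 — row 1: 6/1 = 6; row 2: 21/5 = 21/5. Minimum is 21/5 at row 2 (s_2 leaves); pivot element 5.
Pivot on row 2; the obj-row RHS becomes 12 − (-4)·(21/5) = 144/5.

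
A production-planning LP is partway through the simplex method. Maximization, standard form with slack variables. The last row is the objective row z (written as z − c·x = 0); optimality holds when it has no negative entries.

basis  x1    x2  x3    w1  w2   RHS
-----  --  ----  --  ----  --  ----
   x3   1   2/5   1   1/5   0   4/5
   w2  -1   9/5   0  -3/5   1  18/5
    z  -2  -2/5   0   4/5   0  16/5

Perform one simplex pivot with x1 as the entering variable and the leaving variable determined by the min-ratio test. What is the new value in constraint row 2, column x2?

Ratio test on column x1 — row 1: (4/5)/1 = 4/5; row 2: entry -1 ≤ 0. Minimum is 4/5 at row 1 (x3 leaves); pivot element 1.
Divide row 1 by 1; eliminate column x1 from the other rows.
Row 2 update in column x2: 9/5 − (-1)·(2/5) = 11/5.

11/5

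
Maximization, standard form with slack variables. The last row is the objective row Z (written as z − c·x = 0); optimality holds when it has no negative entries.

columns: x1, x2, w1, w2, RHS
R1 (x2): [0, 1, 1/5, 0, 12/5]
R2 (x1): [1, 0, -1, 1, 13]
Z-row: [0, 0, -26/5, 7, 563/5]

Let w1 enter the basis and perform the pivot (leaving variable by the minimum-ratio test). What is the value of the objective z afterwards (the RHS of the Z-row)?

Ratio test on column w1 — row 1: (12/5)/(1/5) = 12; row 2: entry -1 ≤ 0. Minimum is 12 at row 1 (x2 leaves); pivot element 1/5.
Pivot on row 1; the Z-row RHS becomes 563/5 − (-26/5)·12 = 175.

175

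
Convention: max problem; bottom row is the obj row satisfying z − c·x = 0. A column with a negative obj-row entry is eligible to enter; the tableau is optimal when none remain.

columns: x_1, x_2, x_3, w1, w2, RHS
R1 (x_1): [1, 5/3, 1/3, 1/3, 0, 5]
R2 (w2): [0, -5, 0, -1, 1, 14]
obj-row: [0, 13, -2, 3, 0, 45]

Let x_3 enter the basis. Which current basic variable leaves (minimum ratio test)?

x_1

Column x_3 entries and ratios — x_1: 5/(1/3) = 15; w2: 0 ≤ 0, skip.
Smallest ratio is 15 in the row of x_1, so x_1 leaves.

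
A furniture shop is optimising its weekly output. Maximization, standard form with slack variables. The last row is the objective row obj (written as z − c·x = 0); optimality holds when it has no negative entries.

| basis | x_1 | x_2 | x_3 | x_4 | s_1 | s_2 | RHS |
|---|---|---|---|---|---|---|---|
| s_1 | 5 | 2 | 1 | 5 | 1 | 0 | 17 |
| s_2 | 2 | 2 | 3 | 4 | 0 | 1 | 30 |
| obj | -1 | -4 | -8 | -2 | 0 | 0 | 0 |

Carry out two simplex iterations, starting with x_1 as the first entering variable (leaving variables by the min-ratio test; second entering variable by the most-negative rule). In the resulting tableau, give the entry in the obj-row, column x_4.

5

Ratio test on column x_1 — row 1: 17/5 = 17/5; row 2: 30/2 = 15. Minimum is 17/5 at row 1 (s_1 leaves); pivot element 5.
Divide row 1 by 5; eliminate column x_1 from the other rows.
Second iteration: most negative obj-row entry is -39/5 in column x_3, so x_3 enters.
Ratio test on column x_3 — row 1: (17/5)/(1/5) = 17; row 2: (116/5)/(13/5) = 116/13. Minimum is 116/13 at row 2 (s_2 leaves); pivot element 13/5.
Divide row 2 by 13/5; eliminate column x_3 from the other rows.
After both pivots, the entry at the obj-row, column x_4 is 5.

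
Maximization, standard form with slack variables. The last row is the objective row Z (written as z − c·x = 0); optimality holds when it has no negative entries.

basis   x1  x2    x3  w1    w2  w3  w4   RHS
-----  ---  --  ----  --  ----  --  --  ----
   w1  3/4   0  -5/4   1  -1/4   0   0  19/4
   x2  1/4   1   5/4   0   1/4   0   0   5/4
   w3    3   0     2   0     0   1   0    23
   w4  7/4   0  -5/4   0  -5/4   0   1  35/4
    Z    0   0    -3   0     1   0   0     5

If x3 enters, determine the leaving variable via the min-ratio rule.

Column x3 entries and ratios — w1: -5/4 ≤ 0, skip; x2: (5/4)/(5/4) = 1; w3: 23/2 = 23/2; w4: -5/4 ≤ 0, skip.
Smallest ratio is 1 in the row of x2, so x2 leaves.

x2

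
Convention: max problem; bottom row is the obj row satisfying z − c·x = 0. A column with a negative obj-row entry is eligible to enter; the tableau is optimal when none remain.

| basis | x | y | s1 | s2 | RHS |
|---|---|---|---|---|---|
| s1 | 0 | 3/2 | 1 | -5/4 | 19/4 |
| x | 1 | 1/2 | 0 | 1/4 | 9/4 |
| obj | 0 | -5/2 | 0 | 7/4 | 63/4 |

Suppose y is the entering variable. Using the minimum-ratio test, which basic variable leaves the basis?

s1

Column y entries and ratios — s1: (19/4)/(3/2) = 19/6; x: (9/4)/(1/2) = 9/2.
Smallest ratio is 19/6 in the row of s1, so s1 leaves.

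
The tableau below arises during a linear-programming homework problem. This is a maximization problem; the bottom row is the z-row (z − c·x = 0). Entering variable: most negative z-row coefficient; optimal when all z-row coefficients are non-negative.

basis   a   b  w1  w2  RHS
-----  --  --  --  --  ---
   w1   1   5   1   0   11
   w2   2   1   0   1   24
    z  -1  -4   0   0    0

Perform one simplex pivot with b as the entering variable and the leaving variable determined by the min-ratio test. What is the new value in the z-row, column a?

-1/5

Ratio test on column b — row 1: 11/5 = 11/5; row 2: 24/1 = 24. Minimum is 11/5 at row 1 (w1 leaves); pivot element 5.
Divide row 1 by 5; eliminate column b from the other rows.
z-row update in column a: -1 − (-4)·(1/5) = -1/5.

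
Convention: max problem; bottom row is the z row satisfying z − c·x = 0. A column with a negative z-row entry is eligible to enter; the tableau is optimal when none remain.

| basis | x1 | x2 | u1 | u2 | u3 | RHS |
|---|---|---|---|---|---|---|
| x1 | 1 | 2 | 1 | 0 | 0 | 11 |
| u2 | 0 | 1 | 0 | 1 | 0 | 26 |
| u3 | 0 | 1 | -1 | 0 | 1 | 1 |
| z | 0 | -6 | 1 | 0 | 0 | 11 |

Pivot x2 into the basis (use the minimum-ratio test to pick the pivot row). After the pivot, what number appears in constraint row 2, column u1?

1

Ratio test on column x2 — row 1: 11/2 = 11/2; row 2: 26/1 = 26; row 3: 1/1 = 1. Minimum is 1 at row 3 (u3 leaves); pivot element 1.
Divide row 3 by 1; eliminate column x2 from the other rows.
Row 2 update in column u1: 0 − 1·(-1) = 1.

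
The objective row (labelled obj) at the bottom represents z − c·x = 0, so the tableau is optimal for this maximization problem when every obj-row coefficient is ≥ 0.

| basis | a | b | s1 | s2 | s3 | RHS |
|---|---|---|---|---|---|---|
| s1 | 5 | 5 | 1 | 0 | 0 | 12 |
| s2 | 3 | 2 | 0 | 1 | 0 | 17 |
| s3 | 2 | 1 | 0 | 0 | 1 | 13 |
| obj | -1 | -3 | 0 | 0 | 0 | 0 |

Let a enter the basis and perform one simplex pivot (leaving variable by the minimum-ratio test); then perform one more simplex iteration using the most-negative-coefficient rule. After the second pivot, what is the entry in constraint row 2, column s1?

Ratio test on column a — row 1: 12/5 = 12/5; row 2: 17/3 = 17/3; row 3: 13/2 = 13/2. Minimum is 12/5 at row 1 (s1 leaves); pivot element 5.
Divide row 1 by 5; eliminate column a from the other rows.
Second iteration: most negative obj-row entry is -2 in column b, so b enters.
Ratio test on column b — row 1: (12/5)/1 = 12/5; row 2: entry -1 ≤ 0; row 3: entry -1 ≤ 0. Minimum is 12/5 at row 1 (a leaves); pivot element 1.
Divide row 1 by 1; eliminate column b from the other rows.
After both pivots, the entry at constraint row 2, column s1 is -2/5.

-2/5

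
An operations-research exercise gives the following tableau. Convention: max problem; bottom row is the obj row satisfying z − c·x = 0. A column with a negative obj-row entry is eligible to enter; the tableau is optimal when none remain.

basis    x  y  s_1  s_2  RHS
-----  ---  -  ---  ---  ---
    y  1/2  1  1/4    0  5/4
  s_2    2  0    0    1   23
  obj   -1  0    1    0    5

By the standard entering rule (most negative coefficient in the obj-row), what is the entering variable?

x

Negative obj-row entries: x: -1.
The most negative is -1 in column x, so x enters.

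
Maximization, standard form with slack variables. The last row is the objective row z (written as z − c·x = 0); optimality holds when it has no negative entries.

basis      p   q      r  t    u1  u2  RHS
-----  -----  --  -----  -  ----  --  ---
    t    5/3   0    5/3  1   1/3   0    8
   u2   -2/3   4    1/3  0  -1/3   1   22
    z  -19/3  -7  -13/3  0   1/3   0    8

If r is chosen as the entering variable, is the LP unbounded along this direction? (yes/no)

no

Column r has positive entries in row(s) 1, 2, so the ratio test bounds it — not unbounded.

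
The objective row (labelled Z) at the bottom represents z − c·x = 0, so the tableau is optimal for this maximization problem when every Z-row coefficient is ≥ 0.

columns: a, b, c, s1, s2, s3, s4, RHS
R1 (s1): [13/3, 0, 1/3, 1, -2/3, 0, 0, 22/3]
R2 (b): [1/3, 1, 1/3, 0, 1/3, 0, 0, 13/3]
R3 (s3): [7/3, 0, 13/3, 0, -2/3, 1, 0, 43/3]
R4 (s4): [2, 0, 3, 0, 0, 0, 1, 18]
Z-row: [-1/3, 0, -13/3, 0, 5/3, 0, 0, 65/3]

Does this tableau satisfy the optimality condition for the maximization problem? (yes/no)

no

The Z-row has a negative entry -13/3 in column c, so it is not optimal.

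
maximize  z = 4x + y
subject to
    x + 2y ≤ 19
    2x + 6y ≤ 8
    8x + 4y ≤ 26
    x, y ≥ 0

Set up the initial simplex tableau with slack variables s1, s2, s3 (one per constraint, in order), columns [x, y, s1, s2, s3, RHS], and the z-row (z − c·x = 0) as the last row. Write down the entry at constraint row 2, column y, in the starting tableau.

6

Constraint 2 has coefficient 6 on y.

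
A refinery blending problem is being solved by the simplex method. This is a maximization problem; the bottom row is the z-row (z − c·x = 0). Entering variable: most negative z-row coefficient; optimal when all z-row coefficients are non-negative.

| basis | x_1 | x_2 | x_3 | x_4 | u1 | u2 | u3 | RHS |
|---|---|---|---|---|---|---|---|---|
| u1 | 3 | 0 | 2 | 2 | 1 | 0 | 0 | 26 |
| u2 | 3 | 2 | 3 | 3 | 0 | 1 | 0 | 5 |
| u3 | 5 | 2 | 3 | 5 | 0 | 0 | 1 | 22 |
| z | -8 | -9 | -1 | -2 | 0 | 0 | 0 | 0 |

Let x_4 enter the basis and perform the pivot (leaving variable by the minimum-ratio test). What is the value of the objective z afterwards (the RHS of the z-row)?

Ratio test on column x_4 — row 1: 26/2 = 13; row 2: 5/3 = 5/3; row 3: 22/5 = 22/5. Minimum is 5/3 at row 2 (u2 leaves); pivot element 3.
Pivot on row 2; the z-row RHS becomes 0 − (-2)·(5/3) = 10/3.

10/3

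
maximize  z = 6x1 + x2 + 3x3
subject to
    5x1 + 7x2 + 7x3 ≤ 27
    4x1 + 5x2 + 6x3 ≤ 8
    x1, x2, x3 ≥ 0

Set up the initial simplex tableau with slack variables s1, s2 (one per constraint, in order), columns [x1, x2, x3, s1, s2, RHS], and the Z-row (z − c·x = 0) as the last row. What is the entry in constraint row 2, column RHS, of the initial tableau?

The RHS of constraint 2 is b_2 = 8.

8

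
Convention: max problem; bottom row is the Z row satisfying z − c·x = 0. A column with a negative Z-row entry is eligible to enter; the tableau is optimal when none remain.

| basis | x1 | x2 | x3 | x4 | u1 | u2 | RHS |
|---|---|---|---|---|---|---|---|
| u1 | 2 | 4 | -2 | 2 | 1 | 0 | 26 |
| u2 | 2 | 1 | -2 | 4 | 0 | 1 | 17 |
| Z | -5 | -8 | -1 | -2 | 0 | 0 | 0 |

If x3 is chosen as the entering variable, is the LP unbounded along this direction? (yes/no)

Every constraint-row entry in column x3 is ≤ 0, so increasing x3 is unbounded.

yes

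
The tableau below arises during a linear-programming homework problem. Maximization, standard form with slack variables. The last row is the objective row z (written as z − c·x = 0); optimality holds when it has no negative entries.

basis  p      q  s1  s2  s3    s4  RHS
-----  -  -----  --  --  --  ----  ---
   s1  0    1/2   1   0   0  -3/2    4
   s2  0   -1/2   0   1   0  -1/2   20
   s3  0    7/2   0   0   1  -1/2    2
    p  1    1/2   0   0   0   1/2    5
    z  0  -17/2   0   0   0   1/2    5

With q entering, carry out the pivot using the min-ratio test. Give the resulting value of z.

Ratio test on column q — row 1: 4/(1/2) = 8; row 2: entry -1/2 ≤ 0; row 3: 2/(7/2) = 4/7; row 4: 5/(1/2) = 10. Minimum is 4/7 at row 3 (s3 leaves); pivot element 7/2.
Pivot on row 3; the z-row RHS becomes 5 − (-17/2)·(4/7) = 69/7.

69/7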